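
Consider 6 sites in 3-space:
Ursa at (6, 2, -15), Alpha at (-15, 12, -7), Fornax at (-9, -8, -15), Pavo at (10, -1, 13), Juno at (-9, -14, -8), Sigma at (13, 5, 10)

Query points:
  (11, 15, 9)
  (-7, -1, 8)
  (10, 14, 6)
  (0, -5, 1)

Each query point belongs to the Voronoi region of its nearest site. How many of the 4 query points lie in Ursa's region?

0

(11, 15, 9) — d² to each: Ursa:770, Alpha:941, Fornax:1505, Pavo:273, Juno:1530, Sigma:105 → nearest is Sigma
(-7, -1, 8) — d² to each: Ursa:707, Alpha:458, Fornax:582, Pavo:314, Juno:429, Sigma:440 → nearest is Pavo
(10, 14, 6) — d² to each: Ursa:601, Alpha:798, Fornax:1286, Pavo:274, Juno:1341, Sigma:106 → nearest is Sigma
(0, -5, 1) — d² to each: Ursa:341, Alpha:578, Fornax:346, Pavo:260, Juno:243, Sigma:350 → nearest is Juno
0 of the 4 points have Ursa as nearest.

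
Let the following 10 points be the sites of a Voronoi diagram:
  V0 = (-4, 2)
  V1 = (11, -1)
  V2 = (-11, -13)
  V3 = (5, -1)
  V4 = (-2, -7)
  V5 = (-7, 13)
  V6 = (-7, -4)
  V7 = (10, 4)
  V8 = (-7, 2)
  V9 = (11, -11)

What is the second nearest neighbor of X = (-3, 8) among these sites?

V5

Squared Euclidean distances:
|XV0|² = 1 + 36 = 37
|XV1|² = 196 + 81 = 277
|XV2|² = 64 + 441 = 505
|XV3|² = 64 + 81 = 145
|XV4|² = 1 + 225 = 226
|XV5|² = 16 + 25 = 41
|XV6|² = 16 + 144 = 160
|XV7|² = 169 + 16 = 185
|XV8|² = 16 + 36 = 52
|XV9|² = 196 + 361 = 557
Sorted ascending: V0, V5, V8, … — the second-nearest is V5.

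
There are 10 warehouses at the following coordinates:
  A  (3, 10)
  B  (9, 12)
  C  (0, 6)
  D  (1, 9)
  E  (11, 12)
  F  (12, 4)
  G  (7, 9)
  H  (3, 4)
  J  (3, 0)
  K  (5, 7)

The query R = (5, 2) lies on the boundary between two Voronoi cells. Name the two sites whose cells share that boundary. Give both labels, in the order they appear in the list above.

H and J

Squared distances from R to each site:
|RA|² = 4 + 64 = 68
|RB|² = 16 + 100 = 116
|RC|² = 25 + 16 = 41
|RD|² = 16 + 49 = 65
|RE|² = 36 + 100 = 136
|RF|² = 49 + 4 = 53
|RG|² = 4 + 49 = 53
|RH|² = 4 + 4 = 8
|RJ|² = 4 + 4 = 8
|RK|² = 0 + 25 = 25
R is equidistant from H and J (both at squared distance 8), and every other site is strictly farther — so R lies on the H–J Voronoi edge.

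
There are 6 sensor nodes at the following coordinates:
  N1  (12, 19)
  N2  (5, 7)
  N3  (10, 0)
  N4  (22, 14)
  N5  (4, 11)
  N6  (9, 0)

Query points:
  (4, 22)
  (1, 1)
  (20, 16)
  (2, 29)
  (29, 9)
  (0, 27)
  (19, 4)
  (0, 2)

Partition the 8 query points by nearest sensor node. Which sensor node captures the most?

N1

(4, 22) — d² to each: N1:73, N2:226, N3:520, N4:388, N5:121, N6:509 → nearest is N1
(1, 1) — d² to each: N1:445, N2:52, N3:82, N4:610, N5:109, N6:65 → nearest is N2
(20, 16) — d² to each: N1:73, N2:306, N3:356, N4:8, N5:281, N6:377 → nearest is N4
(2, 29) — d² to each: N1:200, N2:493, N3:905, N4:625, N5:328, N6:890 → nearest is N1
(29, 9) — d² to each: N1:389, N2:580, N3:442, N4:74, N5:629, N6:481 → nearest is N4
(0, 27) — d² to each: N1:208, N2:425, N3:829, N4:653, N5:272, N6:810 → nearest is N1
(19, 4) — d² to each: N1:274, N2:205, N3:97, N4:109, N5:274, N6:116 → nearest is N3
(0, 2) — d² to each: N1:433, N2:50, N3:104, N4:628, N5:97, N6:85 → nearest is N2
Tally — N1:3, N2:2, N3:1, N4:2. N1 captures the most (3).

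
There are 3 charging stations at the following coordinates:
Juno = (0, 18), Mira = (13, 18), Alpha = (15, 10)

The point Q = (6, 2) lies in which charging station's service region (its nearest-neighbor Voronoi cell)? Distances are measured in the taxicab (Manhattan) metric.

Alpha

d(Q, Juno) = |6−0| + |2−18| = 6 + 16 = 22
d(Q, Mira) = |6−13| + |2−18| = 7 + 16 = 23
d(Q, Alpha) = |6−15| + |2−10| = 9 + 8 = 17
The smallest is to Alpha, so Q lies in the Voronoi region of Alpha.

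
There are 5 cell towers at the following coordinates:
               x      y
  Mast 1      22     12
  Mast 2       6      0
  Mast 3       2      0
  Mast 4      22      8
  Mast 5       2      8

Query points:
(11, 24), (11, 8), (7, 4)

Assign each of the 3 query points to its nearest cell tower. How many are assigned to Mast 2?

1

(11, 24) — d² to each: Mast 1:265, Mast 2:601, Mast 3:657, Mast 4:377, Mast 5:337 → nearest is Mast 1
(11, 8) — d² to each: Mast 1:137, Mast 2:89, Mast 3:145, Mast 4:121, Mast 5:81 → nearest is Mast 5
(7, 4) — d² to each: Mast 1:289, Mast 2:17, Mast 3:41, Mast 4:241, Mast 5:41 → nearest is Mast 2
1 of the 3 points has Mast 2 as nearest.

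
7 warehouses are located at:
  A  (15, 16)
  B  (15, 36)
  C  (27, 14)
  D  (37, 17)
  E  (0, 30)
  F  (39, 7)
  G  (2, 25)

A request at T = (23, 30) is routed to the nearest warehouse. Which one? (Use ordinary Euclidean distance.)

B

Compare squared distances (the ordering matches that of the actual distances):
|TA|² = (23−15)² + (30−16)² = 64 + 196 = 260
|TB|² = (23−15)² + (30−36)² = 64 + 36 = 100
|TC|² = (23−27)² + (30−14)² = 16 + 256 = 272
|TD|² = (23−37)² + (30−17)² = 196 + 169 = 365
|TE|² = (23−0)² + (30−30)² = 529 + 0 = 529
|TF|² = (23−39)² + (30−7)² = 256 + 529 = 785
|TG|² = (23−2)² + (30−25)² = 441 + 25 = 466
The smallest is to B, so T lies in the Voronoi region of B.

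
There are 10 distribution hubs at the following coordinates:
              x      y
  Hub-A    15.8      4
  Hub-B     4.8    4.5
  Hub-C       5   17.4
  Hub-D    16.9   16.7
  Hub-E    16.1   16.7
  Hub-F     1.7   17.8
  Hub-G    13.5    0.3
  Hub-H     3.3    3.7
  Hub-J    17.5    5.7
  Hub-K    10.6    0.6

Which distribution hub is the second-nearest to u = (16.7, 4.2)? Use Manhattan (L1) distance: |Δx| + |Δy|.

d(u, Hub-A) = 0.9 + 0.2 = 1.1
d(u, Hub-B) = 11.9 + 0.3 = 12.2
d(u, Hub-C) = 11.7 + 13.2 = 24.9
d(u, Hub-D) = 0.2 + 12.5 = 12.7
d(u, Hub-E) = 0.6 + 12.5 = 13.1
d(u, Hub-F) = 15 + 13.6 = 28.6
d(u, Hub-G) = 3.2 + 3.9 = 7.1
d(u, Hub-H) = 13.4 + 0.5 = 13.9
d(u, Hub-J) = 0.8 + 1.5 = 2.3
d(u, Hub-K) = 6.1 + 3.6 = 9.7
Sorted ascending: Hub-A, Hub-J, Hub-G, … — the second-nearest is Hub-J.

Hub-J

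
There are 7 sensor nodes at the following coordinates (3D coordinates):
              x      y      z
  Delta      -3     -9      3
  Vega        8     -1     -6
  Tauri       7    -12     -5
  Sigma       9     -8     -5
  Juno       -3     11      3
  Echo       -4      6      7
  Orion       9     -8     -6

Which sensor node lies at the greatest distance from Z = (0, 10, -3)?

Compare squared distances (the ordering matches that of the actual distances):
d²(Z, Delta) = (0−(-3))² + (10−(-9))² + (-3−3)² = 9 + 361 + 36 = 406
d²(Z, Vega) = (0−8)² + (10−(-1))² + (-3−(-6))² = 64 + 121 + 9 = 194
d²(Z, Tauri) = (0−7)² + (10−(-12))² + (-3−(-5))² = 49 + 484 + 4 = 537
d²(Z, Sigma) = (0−9)² + (10−(-8))² + (-3−(-5))² = 81 + 324 + 4 = 409
d²(Z, Juno) = (0−(-3))² + (10−11)² + (-3−3)² = 9 + 1 + 36 = 46
d²(Z, Echo) = (0−(-4))² + (10−6)² + (-3−7)² = 16 + 16 + 100 = 132
d²(Z, Orion) = (0−9)² + (10−(-8))² + (-3−(-6))² = 81 + 324 + 9 = 414
The largest is to Tauri.

Tauri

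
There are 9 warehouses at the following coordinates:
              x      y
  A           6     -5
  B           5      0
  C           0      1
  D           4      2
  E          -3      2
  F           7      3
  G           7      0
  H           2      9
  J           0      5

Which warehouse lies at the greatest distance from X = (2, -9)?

H

Squared Euclidean distances:
|XA|² = (2−6)² + (-9−(-5))² = 16 + 16 = 32
|XB|² = (2−5)² + (-9−0)² = 9 + 81 = 90
|XC|² = (2−0)² + (-9−1)² = 4 + 100 = 104
|XD|² = (2−4)² + (-9−2)² = 4 + 121 = 125
|XE|² = (2−(-3))² + (-9−2)² = 25 + 121 = 146
|XF|² = (2−7)² + (-9−3)² = 25 + 144 = 169
|XG|² = (2−7)² + (-9−0)² = 25 + 81 = 106
|XH|² = (2−2)² + (-9−9)² = 0 + 324 = 324
|XJ|² = (2−0)² + (-9−5)² = 4 + 196 = 200
The largest is to H.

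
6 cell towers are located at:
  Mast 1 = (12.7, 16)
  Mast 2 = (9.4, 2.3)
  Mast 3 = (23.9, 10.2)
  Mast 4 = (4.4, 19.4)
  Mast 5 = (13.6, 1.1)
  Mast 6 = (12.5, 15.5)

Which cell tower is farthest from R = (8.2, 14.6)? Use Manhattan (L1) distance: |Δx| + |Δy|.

Mast 3

d(R, Mast 1) = |8.2−12.7| + |14.6−16| = 4.5 + 1.4 = 5.9
d(R, Mast 2) = |8.2−9.4| + |14.6−2.3| = 1.2 + 12.3 = 13.5
d(R, Mast 3) = |8.2−23.9| + |14.6−10.2| = 15.7 + 4.4 = 20.1
d(R, Mast 4) = |8.2−4.4| + |14.6−19.4| = 3.8 + 4.8 = 8.6
d(R, Mast 5) = |8.2−13.6| + |14.6−1.1| = 5.4 + 13.5 = 18.9
d(R, Mast 6) = |8.2−12.5| + |14.6−15.5| = 4.3 + 0.9 = 5.2
The largest is to Mast 3.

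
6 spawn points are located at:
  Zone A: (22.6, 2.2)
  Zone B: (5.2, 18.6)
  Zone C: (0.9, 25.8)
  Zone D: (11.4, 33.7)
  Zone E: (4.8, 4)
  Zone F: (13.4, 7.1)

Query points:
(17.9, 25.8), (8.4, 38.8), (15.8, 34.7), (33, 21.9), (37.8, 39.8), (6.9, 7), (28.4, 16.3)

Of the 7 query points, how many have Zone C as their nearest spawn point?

0

(17.9, 25.8) — d² to each: Zone A:579.05, Zone B:213.13, Zone C:289, Zone D:104.66, Zone E:646.85, Zone F:369.94 → nearest is Zone D
(8.4, 38.8) — d² to each: Zone A:1541.2, Zone B:418.28, Zone C:225.25, Zone D:35.01, Zone E:1224, Zone F:1029.89 → nearest is Zone D
(15.8, 34.7) — d² to each: Zone A:1102.49, Zone B:371.57, Zone C:301.22, Zone D:20.36, Zone E:1063.49, Zone F:767.52 → nearest is Zone D
(33, 21.9) — d² to each: Zone A:496.25, Zone B:783.73, Zone C:1045.62, Zone D:605.8, Zone E:1115.65, Zone F:603.2 → nearest is Zone A
(37.8, 39.8) — d² to each: Zone A:1644.8, Zone B:1512.2, Zone C:1557.61, Zone D:734.17, Zone E:2370.64, Zone F:1664.65 → nearest is Zone D
(6.9, 7) — d² to each: Zone A:269.53, Zone B:137.45, Zone C:389.44, Zone D:733.14, Zone E:13.41, Zone F:42.26 → nearest is Zone E
(28.4, 16.3) — d² to each: Zone A:232.45, Zone B:543.53, Zone C:846.5, Zone D:591.76, Zone E:708.25, Zone F:309.64 → nearest is Zone A
0 of the 7 points have Zone C as nearest.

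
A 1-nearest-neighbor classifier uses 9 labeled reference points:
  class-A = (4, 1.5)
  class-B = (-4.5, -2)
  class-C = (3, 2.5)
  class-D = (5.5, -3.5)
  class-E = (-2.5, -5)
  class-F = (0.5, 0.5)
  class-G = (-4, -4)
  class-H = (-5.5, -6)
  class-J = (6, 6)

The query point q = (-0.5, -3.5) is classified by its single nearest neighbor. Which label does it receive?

Since √ is increasing, it suffices to compare squared distances:
d²(q, class-A) = 20.25 + 25 = 45.25
d²(q, class-B) = 16 + 2.25 = 18.25
d²(q, class-C) = 12.25 + 36 = 48.25
d²(q, class-D) = 36 + 0 = 36
d²(q, class-E) = 4 + 2.25 = 6.25
d²(q, class-F) = 1 + 16 = 17
d²(q, class-G) = 12.25 + 0.25 = 12.5
d²(q, class-H) = 25 + 6.25 = 31.25
d²(q, class-J) = 42.25 + 90.25 = 132.5
Minimum is at class-E.

class-E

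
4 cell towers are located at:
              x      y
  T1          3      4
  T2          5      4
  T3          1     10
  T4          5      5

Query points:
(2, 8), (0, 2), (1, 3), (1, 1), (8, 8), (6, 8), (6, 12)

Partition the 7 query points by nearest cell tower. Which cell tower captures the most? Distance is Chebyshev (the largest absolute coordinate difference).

(2, 8) — d to each: T1:4, T2:4, T3:2, T4:3 → nearest is T3
(0, 2) — d to each: T1:3, T2:5, T3:8, T4:5 → nearest is T1
(1, 3) — d to each: T1:2, T2:4, T3:7, T4:4 → nearest is T1
(1, 1) — d to each: T1:3, T2:4, T3:9, T4:4 → nearest is T1
(8, 8) — d to each: T1:5, T2:4, T3:7, T4:3 → nearest is T4
(6, 8) — d to each: T1:4, T2:4, T3:5, T4:3 → nearest is T4
(6, 12) — d to each: T1:8, T2:8, T3:5, T4:7 → nearest is T3
Tally — T1:3, T3:2, T4:2. T1 captures the most (3).

T1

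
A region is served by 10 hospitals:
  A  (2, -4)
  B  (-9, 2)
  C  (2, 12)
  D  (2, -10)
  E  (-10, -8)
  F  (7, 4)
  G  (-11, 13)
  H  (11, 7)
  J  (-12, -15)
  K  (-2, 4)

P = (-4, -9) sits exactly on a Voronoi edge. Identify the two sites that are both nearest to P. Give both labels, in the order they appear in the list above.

D and E

Squared distances from P to each site:
|PA|² = 36 + 25 = 61
|PB|² = 25 + 121 = 146
|PC|² = 36 + 441 = 477
|PD|² = 36 + 1 = 37
|PE|² = 36 + 1 = 37
|PF|² = 121 + 169 = 290
|PG|² = 49 + 484 = 533
|PH|² = 225 + 256 = 481
|PJ|² = 64 + 36 = 100
|PK|² = 4 + 169 = 173
P is equidistant from D and E (both at squared distance 37), and every other site is strictly farther — so P lies on the D–E Voronoi edge.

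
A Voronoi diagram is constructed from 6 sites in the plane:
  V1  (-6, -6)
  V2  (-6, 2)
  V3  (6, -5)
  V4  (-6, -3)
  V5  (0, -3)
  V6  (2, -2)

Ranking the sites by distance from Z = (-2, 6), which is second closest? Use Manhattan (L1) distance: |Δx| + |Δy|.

d(Z,V1) = |-2−(-6)| + |6−(-6)| = 4 + 12 = 16
d(Z,V2) = |-2−(-6)| + |6−2| = 4 + 4 = 8
d(Z,V3) = |-2−6| + |6−(-5)| = 8 + 11 = 19
d(Z,V4) = |-2−(-6)| + |6−(-3)| = 4 + 9 = 13
d(Z,V5) = |-2−0| + |6−(-3)| = 2 + 9 = 11
d(Z,V6) = |-2−2| + |6−(-2)| = 4 + 8 = 12
Sorted ascending: V2, V5, V6, … — the second-nearest is V5.

V5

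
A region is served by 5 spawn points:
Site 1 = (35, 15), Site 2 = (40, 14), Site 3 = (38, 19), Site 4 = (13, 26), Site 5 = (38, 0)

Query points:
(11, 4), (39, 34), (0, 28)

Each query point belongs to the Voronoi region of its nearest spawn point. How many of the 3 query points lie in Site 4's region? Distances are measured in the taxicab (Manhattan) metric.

(11, 4) — d to each: Site 1:35, Site 2:39, Site 3:42, Site 4:24, Site 5:31 → nearest is Site 4
(39, 34) — d to each: Site 1:23, Site 2:21, Site 3:16, Site 4:34, Site 5:35 → nearest is Site 3
(0, 28) — d to each: Site 1:48, Site 2:54, Site 3:47, Site 4:15, Site 5:66 → nearest is Site 4
2 of the 3 points have Site 4 as nearest.

2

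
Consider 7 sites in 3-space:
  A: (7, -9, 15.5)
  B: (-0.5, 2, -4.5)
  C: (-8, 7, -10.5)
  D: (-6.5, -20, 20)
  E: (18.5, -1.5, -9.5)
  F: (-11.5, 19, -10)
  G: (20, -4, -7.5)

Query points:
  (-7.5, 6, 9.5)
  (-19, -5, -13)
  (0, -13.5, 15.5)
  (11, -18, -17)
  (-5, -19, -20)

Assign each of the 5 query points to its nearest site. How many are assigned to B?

(-7.5, 6, 9.5) — d² to each: A:471.25, B:261, C:401.25, D:787.25, E:1093.25, F:565.25, G:1145.25 → nearest is B
(-19, -5, -13) — d² to each: A:1504.25, B:463.5, C:271.25, D:1470.25, E:1430.75, F:641.25, G:1552.25 → nearest is C
(0, -13.5, 15.5) — d² to each: A:69.25, B:640.5, C:1160.25, D:104.75, E:1111.25, F:1838.75, G:1019.25 → nearest is A
(11, -18, -17) — d² to each: A:1153.25, B:688.5, C:1028.25, D:1679.25, E:384.75, F:1924.25, G:367.25 → nearest is G
(-5, -19, -20) — d² to each: A:1504.25, B:701.5, C:775.25, D:1603.25, E:968.75, F:1586.25, G:1006.25 → nearest is B
2 of the 5 points have B as nearest.

2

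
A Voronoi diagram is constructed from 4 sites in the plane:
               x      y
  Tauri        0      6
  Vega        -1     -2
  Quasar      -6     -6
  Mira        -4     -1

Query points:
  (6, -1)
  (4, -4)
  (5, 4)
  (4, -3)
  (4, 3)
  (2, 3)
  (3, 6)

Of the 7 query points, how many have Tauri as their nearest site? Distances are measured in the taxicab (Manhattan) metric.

(6, -1) — d to each: Tauri:13, Vega:8, Quasar:17, Mira:10 → nearest is Vega
(4, -4) — d to each: Tauri:14, Vega:7, Quasar:12, Mira:11 → nearest is Vega
(5, 4) — d to each: Tauri:7, Vega:12, Quasar:21, Mira:14 → nearest is Tauri
(4, -3) — d to each: Tauri:13, Vega:6, Quasar:13, Mira:10 → nearest is Vega
(4, 3) — d to each: Tauri:7, Vega:10, Quasar:19, Mira:12 → nearest is Tauri
(2, 3) — d to each: Tauri:5, Vega:8, Quasar:17, Mira:10 → nearest is Tauri
(3, 6) — d to each: Tauri:3, Vega:12, Quasar:21, Mira:14 → nearest is Tauri
4 of the 7 points have Tauri as nearest.

4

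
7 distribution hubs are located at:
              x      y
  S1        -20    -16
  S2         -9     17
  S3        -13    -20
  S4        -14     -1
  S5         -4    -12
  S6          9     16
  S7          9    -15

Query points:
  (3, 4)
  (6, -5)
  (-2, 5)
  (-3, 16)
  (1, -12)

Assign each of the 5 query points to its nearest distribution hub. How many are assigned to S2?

1

(3, 4) — d² to each: S1:929, S2:313, S3:832, S4:314, S5:305, S6:180, S7:397 → nearest is S6
(6, -5) — d² to each: S1:797, S2:709, S3:586, S4:416, S5:149, S6:450, S7:109 → nearest is S7
(-2, 5) — d² to each: S1:765, S2:193, S3:746, S4:180, S5:293, S6:242, S7:521 → nearest is S4
(-3, 16) — d² to each: S1:1313, S2:37, S3:1396, S4:410, S5:785, S6:144, S7:1105 → nearest is S2
(1, -12) — d² to each: S1:457, S2:941, S3:260, S4:346, S5:25, S6:848, S7:73 → nearest is S5
1 of the 5 points has S2 as nearest.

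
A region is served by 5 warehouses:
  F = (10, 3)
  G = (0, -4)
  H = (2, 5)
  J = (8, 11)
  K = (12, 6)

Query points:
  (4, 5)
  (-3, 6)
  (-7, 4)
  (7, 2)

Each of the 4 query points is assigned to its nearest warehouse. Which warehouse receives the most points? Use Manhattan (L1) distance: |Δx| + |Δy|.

H

(4, 5) — d to each: F:8, G:13, H:2, J:10, K:9 → nearest is H
(-3, 6) — d to each: F:16, G:13, H:6, J:16, K:15 → nearest is H
(-7, 4) — d to each: F:18, G:15, H:10, J:22, K:21 → nearest is H
(7, 2) — d to each: F:4, G:13, H:8, J:10, K:9 → nearest is F
Tally — F:1, H:3. H captures the most (3).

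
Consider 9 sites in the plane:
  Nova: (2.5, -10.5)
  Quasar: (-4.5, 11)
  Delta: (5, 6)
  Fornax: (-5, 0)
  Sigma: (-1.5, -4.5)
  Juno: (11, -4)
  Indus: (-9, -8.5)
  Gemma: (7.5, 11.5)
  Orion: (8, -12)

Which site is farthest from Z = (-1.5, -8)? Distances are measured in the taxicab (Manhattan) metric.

Gemma

d(Z, Nova) = |-1.5−2.5| + |-8−(-10.5)| = 4 + 2.5 = 6.5
d(Z, Quasar) = |-1.5−(-4.5)| + |-8−11| = 3 + 19 = 22
d(Z, Delta) = |-1.5−5| + |-8−6| = 6.5 + 14 = 20.5
d(Z, Fornax) = |-1.5−(-5)| + |-8−0| = 3.5 + 8 = 11.5
d(Z, Sigma) = |-1.5−(-1.5)| + |-8−(-4.5)| = 0 + 3.5 = 3.5
d(Z, Juno) = |-1.5−11| + |-8−(-4)| = 12.5 + 4 = 16.5
d(Z, Indus) = |-1.5−(-9)| + |-8−(-8.5)| = 7.5 + 0.5 = 8
d(Z, Gemma) = |-1.5−7.5| + |-8−11.5| = 9 + 19.5 = 28.5
d(Z, Orion) = |-1.5−8| + |-8−(-12)| = 9.5 + 4 = 13.5
The largest is to Gemma.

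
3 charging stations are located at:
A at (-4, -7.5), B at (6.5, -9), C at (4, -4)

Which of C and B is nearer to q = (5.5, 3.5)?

Compare squared distances:
|qC|² = (5.5−4)² + (3.5−(-4))² = 2.25 + 56.25 = 58.5
|qB|² = (5.5−6.5)² + (3.5−(-9))² = 1 + 156.25 = 157.25
58.5 < 157.25, so C is closer.

C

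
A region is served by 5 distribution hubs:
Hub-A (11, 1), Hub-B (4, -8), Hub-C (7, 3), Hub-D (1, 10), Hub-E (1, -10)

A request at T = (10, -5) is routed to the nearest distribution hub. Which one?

Hub-A

Since √ is increasing, it suffices to compare squared distances:
d²(T, Hub-A) = (10−11)² + (-5−1)² = 1 + 36 = 37
d²(T, Hub-B) = (10−4)² + (-5−(-8))² = 36 + 9 = 45
d²(T, Hub-C) = (10−7)² + (-5−3)² = 9 + 64 = 73
d²(T, Hub-D) = (10−1)² + (-5−10)² = 81 + 225 = 306
d²(T, Hub-E) = (10−1)² + (-5−(-10))² = 81 + 25 = 106
The smallest is to Hub-A, so T lies in the Voronoi region of Hub-A.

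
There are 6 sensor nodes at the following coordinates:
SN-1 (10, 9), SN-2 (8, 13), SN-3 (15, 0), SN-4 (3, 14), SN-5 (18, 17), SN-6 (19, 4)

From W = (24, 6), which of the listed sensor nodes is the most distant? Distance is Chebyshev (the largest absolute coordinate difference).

d(W, SN-1) = max(14, 3) = 14
d(W, SN-2) = max(16, 7) = 16
d(W, SN-3) = max(9, 6) = 9
d(W, SN-4) = max(21, 8) = 21
d(W, SN-5) = max(6, 11) = 11
d(W, SN-6) = max(5, 2) = 5
The largest is to SN-4.

SN-4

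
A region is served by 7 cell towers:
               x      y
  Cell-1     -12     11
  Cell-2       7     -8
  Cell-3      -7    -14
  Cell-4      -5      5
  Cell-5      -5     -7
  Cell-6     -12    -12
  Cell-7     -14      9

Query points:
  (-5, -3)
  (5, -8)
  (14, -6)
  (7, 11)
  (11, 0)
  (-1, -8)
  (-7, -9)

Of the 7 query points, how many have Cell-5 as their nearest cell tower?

3

(-5, -3) — d² to each: Cell-1:245, Cell-2:169, Cell-3:125, Cell-4:64, Cell-5:16, Cell-6:130, Cell-7:225 → nearest is Cell-5
(5, -8) — d² to each: Cell-1:650, Cell-2:4, Cell-3:180, Cell-4:269, Cell-5:101, Cell-6:305, Cell-7:650 → nearest is Cell-2
(14, -6) — d² to each: Cell-1:965, Cell-2:53, Cell-3:505, Cell-4:482, Cell-5:362, Cell-6:712, Cell-7:1009 → nearest is Cell-2
(7, 11) — d² to each: Cell-1:361, Cell-2:361, Cell-3:821, Cell-4:180, Cell-5:468, Cell-6:890, Cell-7:445 → nearest is Cell-4
(11, 0) — d² to each: Cell-1:650, Cell-2:80, Cell-3:520, Cell-4:281, Cell-5:305, Cell-6:673, Cell-7:706 → nearest is Cell-2
(-1, -8) — d² to each: Cell-1:482, Cell-2:64, Cell-3:72, Cell-4:185, Cell-5:17, Cell-6:137, Cell-7:458 → nearest is Cell-5
(-7, -9) — d² to each: Cell-1:425, Cell-2:197, Cell-3:25, Cell-4:200, Cell-5:8, Cell-6:34, Cell-7:373 → nearest is Cell-5
3 of the 7 points have Cell-5 as nearest.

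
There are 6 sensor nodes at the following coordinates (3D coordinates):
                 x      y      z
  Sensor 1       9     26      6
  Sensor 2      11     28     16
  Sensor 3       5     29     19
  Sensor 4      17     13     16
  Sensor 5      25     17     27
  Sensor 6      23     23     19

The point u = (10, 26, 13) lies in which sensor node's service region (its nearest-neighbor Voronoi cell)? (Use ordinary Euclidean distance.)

Sensor 2

Since √ is increasing, it suffices to compare squared distances:
d²(u, Sensor 1) = (10−9)² + (26−26)² + (13−6)² = 1 + 0 + 49 = 50
d²(u, Sensor 2) = (10−11)² + (26−28)² + (13−16)² = 1 + 4 + 9 = 14
d²(u, Sensor 3) = (10−5)² + (26−29)² + (13−19)² = 25 + 9 + 36 = 70
d²(u, Sensor 4) = (10−17)² + (26−13)² + (13−16)² = 49 + 169 + 9 = 227
d²(u, Sensor 5) = (10−25)² + (26−17)² + (13−27)² = 225 + 81 + 196 = 502
d²(u, Sensor 6) = (10−23)² + (26−23)² + (13−19)² = 169 + 9 + 36 = 214
Minimum is at Sensor 2.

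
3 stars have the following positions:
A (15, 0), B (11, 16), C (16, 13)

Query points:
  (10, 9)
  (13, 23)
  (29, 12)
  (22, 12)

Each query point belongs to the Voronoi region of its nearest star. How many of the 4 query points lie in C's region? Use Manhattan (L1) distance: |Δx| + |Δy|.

(10, 9) — d to each: A:14, B:8, C:10 → nearest is B
(13, 23) — d to each: A:25, B:9, C:13 → nearest is B
(29, 12) — d to each: A:26, B:22, C:14 → nearest is C
(22, 12) — d to each: A:19, B:15, C:7 → nearest is C
2 of the 4 points have C as nearest.

2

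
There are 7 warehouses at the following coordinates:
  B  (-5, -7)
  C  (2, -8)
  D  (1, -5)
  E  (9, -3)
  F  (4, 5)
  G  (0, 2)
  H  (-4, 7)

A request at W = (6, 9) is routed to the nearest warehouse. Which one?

F

Since √ is increasing, it suffices to compare squared distances:
|WB|² = (6−(-5))² + (9−(-7))² = 121 + 256 = 377
|WC|² = (6−2)² + (9−(-8))² = 16 + 289 = 305
|WD|² = (6−1)² + (9−(-5))² = 25 + 196 = 221
|WE|² = (6−9)² + (9−(-3))² = 9 + 144 = 153
|WF|² = (6−4)² + (9−5)² = 4 + 16 = 20
|WG|² = (6−0)² + (9−2)² = 36 + 49 = 85
|WH|² = (6−(-4))² + (9−7)² = 100 + 4 = 104
The smallest is to F, so W lies in the Voronoi region of F.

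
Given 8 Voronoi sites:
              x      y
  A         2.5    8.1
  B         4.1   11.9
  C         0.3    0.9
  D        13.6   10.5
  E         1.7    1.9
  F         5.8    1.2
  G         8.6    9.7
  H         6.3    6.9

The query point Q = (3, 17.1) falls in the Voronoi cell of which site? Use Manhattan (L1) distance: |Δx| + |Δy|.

B

d(Q,A) = |3−2.5| + |17.1−8.1| = 0.5 + 9 = 9.5
d(Q,B) = |3−4.1| + |17.1−11.9| = 1.1 + 5.2 = 6.3
d(Q,C) = |3−0.3| + |17.1−0.9| = 2.7 + 16.2 = 18.9
d(Q,D) = |3−13.6| + |17.1−10.5| = 10.6 + 6.6 = 17.2
d(Q,E) = |3−1.7| + |17.1−1.9| = 1.3 + 15.2 = 16.5
d(Q,F) = |3−5.8| + |17.1−1.2| = 2.8 + 15.9 = 18.7
d(Q,G) = |3−8.6| + |17.1−9.7| = 5.6 + 7.4 = 13
d(Q,H) = |3−6.3| + |17.1−6.9| = 3.3 + 10.2 = 13.5
B is nearest.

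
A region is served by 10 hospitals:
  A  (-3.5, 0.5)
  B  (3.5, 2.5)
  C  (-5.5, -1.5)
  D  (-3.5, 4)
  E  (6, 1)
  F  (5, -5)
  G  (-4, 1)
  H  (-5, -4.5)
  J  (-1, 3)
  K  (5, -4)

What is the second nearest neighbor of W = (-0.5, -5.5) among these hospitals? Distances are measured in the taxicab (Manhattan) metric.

d(W,A) = |-0.5−(-3.5)| + |-5.5−0.5| = 3 + 6 = 9
d(W,B) = |-0.5−3.5| + |-5.5−2.5| = 4 + 8 = 12
d(W,C) = |-0.5−(-5.5)| + |-5.5−(-1.5)| = 5 + 4 = 9
d(W,D) = |-0.5−(-3.5)| + |-5.5−4| = 3 + 9.5 = 12.5
d(W,E) = |-0.5−6| + |-5.5−1| = 6.5 + 6.5 = 13
d(W,F) = |-0.5−5| + |-5.5−(-5)| = 5.5 + 0.5 = 6
d(W,G) = |-0.5−(-4)| + |-5.5−1| = 3.5 + 6.5 = 10
d(W,H) = |-0.5−(-5)| + |-5.5−(-4.5)| = 4.5 + 1 = 5.5
d(W,J) = |-0.5−(-1)| + |-5.5−3| = 0.5 + 8.5 = 9
d(W,K) = |-0.5−5| + |-5.5−(-4)| = 5.5 + 1.5 = 7
Sorted ascending: H, F, K, … — the second-nearest is F.

F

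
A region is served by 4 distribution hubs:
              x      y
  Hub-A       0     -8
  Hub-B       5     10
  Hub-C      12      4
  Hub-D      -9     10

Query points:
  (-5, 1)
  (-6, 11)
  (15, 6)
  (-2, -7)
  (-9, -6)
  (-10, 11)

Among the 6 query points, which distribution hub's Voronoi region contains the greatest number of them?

(-5, 1) — d² to each: Hub-A:106, Hub-B:181, Hub-C:298, Hub-D:97 → nearest is Hub-D
(-6, 11) — d² to each: Hub-A:397, Hub-B:122, Hub-C:373, Hub-D:10 → nearest is Hub-D
(15, 6) — d² to each: Hub-A:421, Hub-B:116, Hub-C:13, Hub-D:592 → nearest is Hub-C
(-2, -7) — d² to each: Hub-A:5, Hub-B:338, Hub-C:317, Hub-D:338 → nearest is Hub-A
(-9, -6) — d² to each: Hub-A:85, Hub-B:452, Hub-C:541, Hub-D:256 → nearest is Hub-A
(-10, 11) — d² to each: Hub-A:461, Hub-B:226, Hub-C:533, Hub-D:2 → nearest is Hub-D
Tally — Hub-A:2, Hub-C:1, Hub-D:3. Hub-D captures the most (3).

Hub-D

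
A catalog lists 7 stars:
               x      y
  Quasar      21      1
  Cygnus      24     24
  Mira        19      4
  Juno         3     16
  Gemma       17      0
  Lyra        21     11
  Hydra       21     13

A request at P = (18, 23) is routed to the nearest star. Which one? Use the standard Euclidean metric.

Cygnus

Compare squared distances (the ordering matches that of the actual distances):
d²(P, Quasar) = (18−21)² + (23−1)² = 9 + 484 = 493
d²(P, Cygnus) = (18−24)² + (23−24)² = 36 + 1 = 37
d²(P, Mira) = (18−19)² + (23−4)² = 1 + 361 = 362
d²(P, Juno) = (18−3)² + (23−16)² = 225 + 49 = 274
d²(P, Gemma) = (18−17)² + (23−0)² = 1 + 529 = 530
d²(P, Lyra) = (18−21)² + (23−11)² = 9 + 144 = 153
d²(P, Hydra) = (18−21)² + (23−13)² = 9 + 100 = 109
Minimum is at Cygnus.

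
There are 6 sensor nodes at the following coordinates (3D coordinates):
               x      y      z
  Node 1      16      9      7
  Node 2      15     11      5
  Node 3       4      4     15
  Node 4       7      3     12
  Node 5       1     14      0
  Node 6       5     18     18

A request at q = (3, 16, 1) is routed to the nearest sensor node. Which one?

Node 5

Compare squared distances (the ordering matches that of the actual distances):
d²(q, Node 1) = (3−16)² + (16−9)² + (1−7)² = 169 + 49 + 36 = 254
d²(q, Node 2) = (3−15)² + (16−11)² + (1−5)² = 144 + 25 + 16 = 185
d²(q, Node 3) = (3−4)² + (16−4)² + (1−15)² = 1 + 144 + 196 = 341
d²(q, Node 4) = (3−7)² + (16−3)² + (1−12)² = 16 + 169 + 121 = 306
d²(q, Node 5) = (3−1)² + (16−14)² + (1−0)² = 4 + 4 + 1 = 9
d²(q, Node 6) = (3−5)² + (16−18)² + (1−18)² = 4 + 4 + 289 = 297
Minimum is at Node 5.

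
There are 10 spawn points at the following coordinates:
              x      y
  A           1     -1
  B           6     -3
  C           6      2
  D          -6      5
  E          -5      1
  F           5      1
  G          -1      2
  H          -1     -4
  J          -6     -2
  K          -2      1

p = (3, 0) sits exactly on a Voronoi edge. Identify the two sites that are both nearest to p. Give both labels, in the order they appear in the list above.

Squared distances from p to each site:
|pA|² = (3−1)² + (0−(-1))² = 4 + 1 = 5
|pB|² = (3−6)² + (0−(-3))² = 9 + 9 = 18
|pC|² = (3−6)² + (0−2)² = 9 + 4 = 13
|pD|² = (3−(-6))² + (0−5)² = 81 + 25 = 106
|pE|² = (3−(-5))² + (0−1)² = 64 + 1 = 65
|pF|² = (3−5)² + (0−1)² = 4 + 1 = 5
|pG|² = (3−(-1))² + (0−2)² = 16 + 4 = 20
|pH|² = (3−(-1))² + (0−(-4))² = 16 + 16 = 32
|pJ|² = (3−(-6))² + (0−(-2))² = 81 + 4 = 85
|pK|² = (3−(-2))² + (0−1)² = 25 + 1 = 26
p is equidistant from A and F (both at squared distance 5), and every other site is strictly farther — so p lies on the A–F Voronoi edge.

A and F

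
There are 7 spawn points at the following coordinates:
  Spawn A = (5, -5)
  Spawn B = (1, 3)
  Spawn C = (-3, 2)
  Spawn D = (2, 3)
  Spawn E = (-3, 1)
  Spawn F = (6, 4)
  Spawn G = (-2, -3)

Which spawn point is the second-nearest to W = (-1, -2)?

Since √ is increasing, it suffices to compare squared distances:
d²(W, Spawn A) = (-1−5)² + (-2−(-5))² = 36 + 9 = 45
d²(W, Spawn B) = (-1−1)² + (-2−3)² = 4 + 25 = 29
d²(W, Spawn C) = (-1−(-3))² + (-2−2)² = 4 + 16 = 20
d²(W, Spawn D) = (-1−2)² + (-2−3)² = 9 + 25 = 34
d²(W, Spawn E) = (-1−(-3))² + (-2−1)² = 4 + 9 = 13
d²(W, Spawn F) = (-1−6)² + (-2−4)² = 49 + 36 = 85
d²(W, Spawn G) = (-1−(-2))² + (-2−(-3))² = 1 + 1 = 2
Sorted ascending: Spawn G, Spawn E, Spawn C, … — the second-nearest is Spawn E.

Spawn E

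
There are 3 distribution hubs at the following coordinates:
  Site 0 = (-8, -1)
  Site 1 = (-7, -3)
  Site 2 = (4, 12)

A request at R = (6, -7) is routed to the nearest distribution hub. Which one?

Since √ is increasing, it suffices to compare squared distances:
d²(R, Site 0) = (6−(-8))² + (-7−(-1))² = 196 + 36 = 232
d²(R, Site 1) = (6−(-7))² + (-7−(-3))² = 169 + 16 = 185
d²(R, Site 2) = (6−4)² + (-7−12)² = 4 + 361 = 365
Site 1 is nearest.

Site 1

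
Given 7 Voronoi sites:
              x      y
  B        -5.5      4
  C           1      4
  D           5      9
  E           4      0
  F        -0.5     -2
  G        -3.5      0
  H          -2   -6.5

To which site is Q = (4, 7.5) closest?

D

Since √ is increasing, it suffices to compare squared distances:
|QB|² = 90.25 + 12.25 = 102.5
|QC|² = 9 + 12.25 = 21.25
|QD|² = 1 + 2.25 = 3.25
|QE|² = 0 + 56.25 = 56.25
|QF|² = 20.25 + 90.25 = 110.5
|QG|² = 56.25 + 56.25 = 112.5
|QH|² = 36 + 196 = 232
Minimum is at D.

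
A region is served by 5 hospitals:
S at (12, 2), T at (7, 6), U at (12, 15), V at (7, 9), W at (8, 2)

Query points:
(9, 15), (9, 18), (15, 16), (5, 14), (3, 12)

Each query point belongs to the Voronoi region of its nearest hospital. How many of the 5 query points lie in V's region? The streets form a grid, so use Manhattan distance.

(9, 15) — d to each: S:16, T:11, U:3, V:8, W:14 → nearest is U
(9, 18) — d to each: S:19, T:14, U:6, V:11, W:17 → nearest is U
(15, 16) — d to each: S:17, T:18, U:4, V:15, W:21 → nearest is U
(5, 14) — d to each: S:19, T:10, U:8, V:7, W:15 → nearest is V
(3, 12) — d to each: S:19, T:10, U:12, V:7, W:15 → nearest is V
2 of the 5 points have V as nearest.

2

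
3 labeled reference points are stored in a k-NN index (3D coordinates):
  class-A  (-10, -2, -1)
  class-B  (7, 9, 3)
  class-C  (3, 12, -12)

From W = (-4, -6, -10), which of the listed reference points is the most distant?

class-B

Squared Euclidean distances:
d²(W, class-A) = (-4−(-10))² + (-6−(-2))² + (-10−(-1))² = 36 + 16 + 81 = 133
d²(W, class-B) = (-4−7)² + (-6−9)² + (-10−3)² = 121 + 225 + 169 = 515
d²(W, class-C) = (-4−3)² + (-6−12)² + (-10−(-12))² = 49 + 324 + 4 = 377
The largest is to class-B.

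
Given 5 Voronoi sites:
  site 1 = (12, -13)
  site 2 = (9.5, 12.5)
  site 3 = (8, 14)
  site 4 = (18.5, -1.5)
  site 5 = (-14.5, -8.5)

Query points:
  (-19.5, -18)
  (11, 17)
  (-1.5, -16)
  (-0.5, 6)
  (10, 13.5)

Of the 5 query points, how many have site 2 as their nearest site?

1

(-19.5, -18) — d² to each: site 1:1017.25, site 2:1771.25, site 3:1780.25, site 4:1716.25, site 5:115.25 → nearest is site 5
(11, 17) — d² to each: site 1:901, site 2:22.5, site 3:18, site 4:398.5, site 5:1300.5 → nearest is site 3
(-1.5, -16) — d² to each: site 1:191.25, site 2:933.25, site 3:990.25, site 4:610.25, site 5:225.25 → nearest is site 1
(-0.5, 6) — d² to each: site 1:517.25, site 2:142.25, site 3:136.25, site 4:417.25, site 5:406.25 → nearest is site 3
(10, 13.5) — d² to each: site 1:706.25, site 2:1.25, site 3:4.25, site 4:297.25, site 5:1084.25 → nearest is site 2
1 of the 5 points has site 2 as nearest.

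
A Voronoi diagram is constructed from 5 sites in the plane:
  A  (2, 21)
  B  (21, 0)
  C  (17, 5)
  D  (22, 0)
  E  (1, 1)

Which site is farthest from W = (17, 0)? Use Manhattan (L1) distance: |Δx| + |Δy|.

d(W,A) = |17−2| + |0−21| = 15 + 21 = 36
d(W,B) = |17−21| + |0−0| = 4 + 0 = 4
d(W,C) = |17−17| + |0−5| = 0 + 5 = 5
d(W,D) = |17−22| + |0−0| = 5 + 0 = 5
d(W,E) = |17−1| + |0−1| = 16 + 1 = 17
The largest is to A.

A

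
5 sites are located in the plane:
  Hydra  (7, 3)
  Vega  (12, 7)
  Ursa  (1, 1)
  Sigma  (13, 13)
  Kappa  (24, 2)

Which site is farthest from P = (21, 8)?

Squared Euclidean distances:
d²(P, Hydra) = (21−7)² + (8−3)² = 196 + 25 = 221
d²(P, Vega) = (21−12)² + (8−7)² = 81 + 1 = 82
d²(P, Ursa) = (21−1)² + (8−1)² = 400 + 49 = 449
d²(P, Sigma) = (21−13)² + (8−13)² = 64 + 25 = 89
d²(P, Kappa) = (21−24)² + (8−2)² = 9 + 36 = 45
The largest is to Ursa.

Ursa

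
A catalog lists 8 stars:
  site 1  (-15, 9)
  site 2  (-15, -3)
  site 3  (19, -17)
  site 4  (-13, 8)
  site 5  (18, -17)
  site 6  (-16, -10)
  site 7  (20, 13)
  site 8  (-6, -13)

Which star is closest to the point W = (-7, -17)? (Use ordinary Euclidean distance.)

site 8

Squared Euclidean distances:
d²(W, site 1) = 64 + 676 = 740
d²(W, site 2) = 64 + 196 = 260
d²(W, site 3) = 676 + 0 = 676
d²(W, site 4) = 36 + 625 = 661
d²(W, site 5) = 625 + 0 = 625
d²(W, site 6) = 81 + 49 = 130
d²(W, site 7) = 729 + 900 = 1629
d²(W, site 8) = 1 + 16 = 17
The smallest is to site 8, so W lies in the Voronoi region of site 8.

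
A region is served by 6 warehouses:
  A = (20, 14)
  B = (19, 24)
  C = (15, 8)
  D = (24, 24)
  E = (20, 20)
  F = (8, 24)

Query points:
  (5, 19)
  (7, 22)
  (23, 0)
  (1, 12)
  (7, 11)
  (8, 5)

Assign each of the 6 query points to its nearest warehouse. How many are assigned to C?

(5, 19) — d² to each: A:250, B:221, C:221, D:386, E:226, F:34 → nearest is F
(7, 22) — d² to each: A:233, B:148, C:260, D:293, E:173, F:5 → nearest is F
(23, 0) — d² to each: A:205, B:592, C:128, D:577, E:409, F:801 → nearest is C
(1, 12) — d² to each: A:365, B:468, C:212, D:673, E:425, F:193 → nearest is F
(7, 11) — d² to each: A:178, B:313, C:73, D:458, E:250, F:170 → nearest is C
(8, 5) — d² to each: A:225, B:482, C:58, D:617, E:369, F:361 → nearest is C
3 of the 6 points have C as nearest.

3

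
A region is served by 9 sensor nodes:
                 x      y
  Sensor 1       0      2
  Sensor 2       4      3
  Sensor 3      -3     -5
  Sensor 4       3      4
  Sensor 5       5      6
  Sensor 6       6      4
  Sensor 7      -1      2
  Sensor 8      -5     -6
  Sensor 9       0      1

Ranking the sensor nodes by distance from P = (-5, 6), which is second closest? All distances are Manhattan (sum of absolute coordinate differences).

d(P, Sensor 1) = |-5−0| + |6−2| = 5 + 4 = 9
d(P, Sensor 2) = |-5−4| + |6−3| = 9 + 3 = 12
d(P, Sensor 3) = |-5−(-3)| + |6−(-5)| = 2 + 11 = 13
d(P, Sensor 4) = |-5−3| + |6−4| = 8 + 2 = 10
d(P, Sensor 5) = |-5−5| + |6−6| = 10 + 0 = 10
d(P, Sensor 6) = |-5−6| + |6−4| = 11 + 2 = 13
d(P, Sensor 7) = |-5−(-1)| + |6−2| = 4 + 4 = 8
d(P, Sensor 8) = |-5−(-5)| + |6−(-6)| = 0 + 12 = 12
d(P, Sensor 9) = |-5−0| + |6−1| = 5 + 5 = 10
Sorted ascending: Sensor 7, Sensor 1, Sensor 4, … — the second-nearest is Sensor 1.

Sensor 1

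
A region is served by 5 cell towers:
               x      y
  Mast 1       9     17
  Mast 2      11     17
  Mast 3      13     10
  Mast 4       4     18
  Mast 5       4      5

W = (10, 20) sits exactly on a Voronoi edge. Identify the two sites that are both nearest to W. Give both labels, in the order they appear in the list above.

Mast 1 and Mast 2

Squared distances from W to each site:
d²(W, Mast 1) = (10−9)² + (20−17)² = 1 + 9 = 10
d²(W, Mast 2) = (10−11)² + (20−17)² = 1 + 9 = 10
d²(W, Mast 3) = (10−13)² + (20−10)² = 9 + 100 = 109
d²(W, Mast 4) = (10−4)² + (20−18)² = 36 + 4 = 40
d²(W, Mast 5) = (10−4)² + (20−5)² = 36 + 225 = 261
W is equidistant from Mast 1 and Mast 2 (both at squared distance 10), and every other site is strictly farther — so W lies on the Mast 1–Mast 2 Voronoi edge.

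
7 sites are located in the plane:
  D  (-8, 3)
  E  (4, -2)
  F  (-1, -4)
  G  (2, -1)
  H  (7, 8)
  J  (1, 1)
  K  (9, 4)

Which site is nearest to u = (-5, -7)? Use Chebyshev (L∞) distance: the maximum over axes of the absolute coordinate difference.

d(u,D) = max(3, 10) = 10
d(u,E) = max(9, 5) = 9
d(u,F) = max(4, 3) = 4
d(u,G) = max(7, 6) = 7
d(u,H) = max(12, 15) = 15
d(u,J) = max(6, 8) = 8
d(u,K) = max(14, 11) = 14
F is nearest.

F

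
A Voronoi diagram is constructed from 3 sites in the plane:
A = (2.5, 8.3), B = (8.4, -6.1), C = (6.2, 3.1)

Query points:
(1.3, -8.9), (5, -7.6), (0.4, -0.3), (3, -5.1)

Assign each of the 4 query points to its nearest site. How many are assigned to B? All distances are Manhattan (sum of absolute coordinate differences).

3

(1.3, -8.9) — d to each: A:18.4, B:9.9, C:16.9 → nearest is B
(5, -7.6) — d to each: A:18.4, B:4.9, C:11.9 → nearest is B
(0.4, -0.3) — d to each: A:10.7, B:13.8, C:9.2 → nearest is C
(3, -5.1) — d to each: A:13.9, B:6.4, C:11.4 → nearest is B
3 of the 4 points have B as nearest.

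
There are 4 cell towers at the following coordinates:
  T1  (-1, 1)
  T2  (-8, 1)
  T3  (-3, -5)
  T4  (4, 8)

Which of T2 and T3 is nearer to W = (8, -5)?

T3

Compare squared distances:
|WT2|² = (8−(-8))² + (-5−1)² = 256 + 36 = 292
|WT3|² = (8−(-3))² + (-5−(-5))² = 121 + 0 = 121
292 > 121, so T3 is closer.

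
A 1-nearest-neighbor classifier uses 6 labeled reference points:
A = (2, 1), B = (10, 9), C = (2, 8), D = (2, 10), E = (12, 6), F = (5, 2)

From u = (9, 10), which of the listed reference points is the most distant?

A

Since √ is increasing, it suffices to compare squared distances:
|uA|² = (9−2)² + (10−1)² = 49 + 81 = 130
|uB|² = (9−10)² + (10−9)² = 1 + 1 = 2
|uC|² = (9−2)² + (10−8)² = 49 + 4 = 53
|uD|² = (9−2)² + (10−10)² = 49 + 0 = 49
|uE|² = (9−12)² + (10−6)² = 9 + 16 = 25
|uF|² = (9−5)² + (10−2)² = 16 + 64 = 80
The largest is to A.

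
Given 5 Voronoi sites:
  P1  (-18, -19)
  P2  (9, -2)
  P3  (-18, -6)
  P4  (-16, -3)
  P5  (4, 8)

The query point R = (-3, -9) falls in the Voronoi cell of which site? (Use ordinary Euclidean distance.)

P2

Since √ is increasing, it suffices to compare squared distances:
|RP1|² = (-3−(-18))² + (-9−(-19))² = 225 + 100 = 325
|RP2|² = (-3−9)² + (-9−(-2))² = 144 + 49 = 193
|RP3|² = (-3−(-18))² + (-9−(-6))² = 225 + 9 = 234
|RP4|² = (-3−(-16))² + (-9−(-3))² = 169 + 36 = 205
|RP5|² = (-3−4)² + (-9−8)² = 49 + 289 = 338
The smallest is to P2, so R lies in the Voronoi region of P2.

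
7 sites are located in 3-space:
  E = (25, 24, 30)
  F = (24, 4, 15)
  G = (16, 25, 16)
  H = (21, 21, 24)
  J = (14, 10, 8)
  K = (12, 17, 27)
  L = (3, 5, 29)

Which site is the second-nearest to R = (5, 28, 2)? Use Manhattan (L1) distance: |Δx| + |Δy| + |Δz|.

d(R,E) = |5−25| + |28−24| + |2−30| = 20 + 4 + 28 = 52
d(R,F) = |5−24| + |28−4| + |2−15| = 19 + 24 + 13 = 56
d(R,G) = |5−16| + |28−25| + |2−16| = 11 + 3 + 14 = 28
d(R,H) = |5−21| + |28−21| + |2−24| = 16 + 7 + 22 = 45
d(R,J) = |5−14| + |28−10| + |2−8| = 9 + 18 + 6 = 33
d(R,K) = |5−12| + |28−17| + |2−27| = 7 + 11 + 25 = 43
d(R,L) = |5−3| + |28−5| + |2−29| = 2 + 23 + 27 = 52
Sorted ascending: G, J, K, … — the second-nearest is J.

J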